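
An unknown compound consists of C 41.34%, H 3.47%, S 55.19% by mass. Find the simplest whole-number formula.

Assume 100 g: 41.34 g C, 3.47 g H, 55.19 g S.
n(C) = 41.34/12.01 = 3.442, n(H) = 3.47/1.008 = 3.442, n(S) = 55.19/32.07 = 1.721
Divide by the smallest (1.721 mol S): C 2.000, H 2.000, S 1.000
≈ 2:2:1 → C2H2S

C2H2S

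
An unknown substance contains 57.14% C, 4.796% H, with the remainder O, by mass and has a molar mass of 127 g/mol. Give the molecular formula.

C6H6O3

Assume 100 g: 57.14 g C, 4.796 g H, 38.064 g O.
C: 57.14 g ÷ 12.01 g/mol = 4.758 mol
H: 4.796 g ÷ 1.008 g/mol = 4.758 mol
O: 38.064 g ÷ 16.00 g/mol = 2.379 mol
Smallest is O at 2.379 mol; normalising gives C 2.000, H 2.000, O 1.000
≈ 2:2:1 → C2H2O
Empirical-formula mass = 42.04 g/mol
n = 127 / 42.04 = 3.02 ≈ 3
Molecular formula = (C2H2O)×3 = C6H6O3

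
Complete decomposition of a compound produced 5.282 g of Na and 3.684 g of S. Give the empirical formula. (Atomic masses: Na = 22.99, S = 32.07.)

Moles — Na: 5.282 / 22.99 = 0.2298 mol; S: 3.684 / 32.07 = 0.1149 mol
Ratios (÷ 0.1149): Na 2.000, S 1.000
Ratio ≈ 2:1, so the empirical formula is Na2S

Na2S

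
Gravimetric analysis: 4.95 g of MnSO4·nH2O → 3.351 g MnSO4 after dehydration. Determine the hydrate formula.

Mass of water lost = 4.95 − 3.351 = 1.599 g → 1.599 / 18.02 = 0.08873 mol H2O
Molar mass of MnSO4 = 151.01 g/mol → mol MnSO4 = 3.351 / 151.01 = 0.02219
n = 0.08873 / 0.02219 = 4.00 ≈ 4 → MnSO4·4H2O

MnSO4·4H2O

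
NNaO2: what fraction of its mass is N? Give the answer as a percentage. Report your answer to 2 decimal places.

Molar mass = 1(14.01) + 1(22.99) + 2(16.00) = 69.000 g/mol
Mass of N per mole = 1 × 14.01 = 14.010 g
% N = 14.010 / 69.000 × 100 = 20.30%

20.30%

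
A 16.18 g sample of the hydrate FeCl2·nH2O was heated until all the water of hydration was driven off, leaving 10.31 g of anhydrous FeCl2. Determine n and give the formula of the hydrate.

FeCl2·4H2O

Mass of water lost = 16.18 − 10.31 = 5.87 g → 5.87 / 18.02 = 0.3257 mol H2O
Molar mass of FeCl2 = 126.75 g/mol → mol FeCl2 = 10.31 / 126.75 = 0.08134
n = 0.3257 / 0.08134 = 4.00 ≈ 4 → FeCl2·4H2O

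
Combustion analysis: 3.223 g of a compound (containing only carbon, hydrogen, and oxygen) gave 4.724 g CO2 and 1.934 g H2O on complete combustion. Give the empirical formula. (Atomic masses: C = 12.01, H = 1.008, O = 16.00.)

CH2O

mol C = 4.724 / 44.01 = 0.1073; mass C = 0.1073 × 12.01 = 1.289 g
mol H = 2 × (1.934 / 18.02) = 0.2147; mass H = 0.2147 × 1.008 = 0.2164 g
mass O = 3.223 − (1.506) = 1.717 g → mol O = 0.1073
Ratios (÷ 0.1073): C 1.000, H 2.000, O 1.000
→ CH2O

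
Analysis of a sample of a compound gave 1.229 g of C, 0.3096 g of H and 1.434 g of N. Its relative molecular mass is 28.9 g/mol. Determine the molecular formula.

CH3N

C: 1.229 g ÷ 12.01 g/mol = 0.1023 mol
H: 0.3096 g ÷ 1.008 g/mol = 0.3071 mol
N: 1.434 g ÷ 14.01 g/mol = 0.1024 mol
Ratios (÷ 0.1023): C 1.000, H 3.001, N 1.000
→ CH3N
Empirical-formula mass = 29.04 g/mol
n = 28.9 / 29.04 = 1.00 ≈ 1
Molecular formula = empirical formula = CH3N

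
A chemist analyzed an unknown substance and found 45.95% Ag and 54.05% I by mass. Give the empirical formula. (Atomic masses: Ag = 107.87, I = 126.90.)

AgI

Assume 100 g: 45.95 g Ag, 54.05 g I.
n(Ag) = 45.95/107.87 = 0.426, n(I) = 54.05/126.90 = 0.4259
Smallest is I at 0.4259 mol; normalising gives Ag 1.000, I 1.000
≈ 1:1 → AgI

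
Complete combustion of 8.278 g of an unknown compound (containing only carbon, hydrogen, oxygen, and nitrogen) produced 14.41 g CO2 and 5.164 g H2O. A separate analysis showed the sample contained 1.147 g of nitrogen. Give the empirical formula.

mol C = 14.41 / 44.01 = 0.3274; mass C = 0.3274 × 12.01 = 3.932 g
mol H = 2 × (5.164 / 18.02) = 0.5731; mass H = 0.5731 × 1.008 = 0.5777 g
mol N = 1.147 / 14.01 = 0.08187
mass O = 8.278 − (5.657) = 2.621 g → mol O = 0.1638
Divide by the smallest (0.08187 mol N): C 3.999, H 7.001, N 1.000, O 2.001
→ C4H7NO2

C4H7NO2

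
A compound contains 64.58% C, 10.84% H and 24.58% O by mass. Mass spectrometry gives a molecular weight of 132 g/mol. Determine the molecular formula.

C7H14O2

Assume 100 g: 64.58 g C, 10.84 g H, 24.58 g O.
C: 64.58 g ÷ 12.01 g/mol = 5.377 mol
H: 10.84 g ÷ 1.008 g/mol = 10.75 mol
O: 24.58 g ÷ 16.00 g/mol = 1.536 mol
Divide by the smallest (1.536 mol O): C 3.500, H 7.000, O 1.000
Multiply by 2: C 7.00, H 14.00, O 2.00 → C7H14O2
Empirical-formula mass = 130.18 g/mol
n = 132 / 130.18 = 1.01 ≈ 1
Molecular formula = empirical formula = C7H14O2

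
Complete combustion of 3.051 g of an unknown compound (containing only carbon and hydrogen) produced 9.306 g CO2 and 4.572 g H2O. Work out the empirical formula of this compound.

C5H12

mol C = 9.306 / 44.01 = 0.2115; mass C = 0.2115 × 12.01 = 2.540 g
mol H = 2 × (4.572 / 18.02) = 0.5074; mass H = 0.5074 × 1.008 = 0.5115 g
Ratios (÷ 0.2115): C 1.000, H 2.400
×5: C 5.00, H 12.00 → C5H12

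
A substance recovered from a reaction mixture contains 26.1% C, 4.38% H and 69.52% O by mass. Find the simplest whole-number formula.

Assume 100 g: 26.1 g C, 4.38 g H, 69.52 g O.
n(C) = 26.1/12.01 = 2.173, n(H) = 4.38/1.008 = 4.345, n(O) = 69.52/16.00 = 4.345
Smallest is C at 2.173 mol; normalising gives C 1.000, H 1.999, O 1.999
≈ 1:2:2 → CH2O2

CH2O2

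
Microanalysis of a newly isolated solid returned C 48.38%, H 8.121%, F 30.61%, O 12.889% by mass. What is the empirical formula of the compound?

Assume 100 g: 48.38 g C, 8.121 g H, 30.61 g F, 12.889 g O.
Moles — C: 48.38 / 12.01 = 4.028 mol; H: 8.121 / 1.008 = 8.057 mol; F: 30.61 / 19.00 = 1.611 mol; O: 12.889 / 16.00 = 0.8056 mol
Divide by the smallest (0.8056 mol O): C 5.001, H 10.001, F 2.000, O 1.000
≈ 5:10:2:1 → C5H10F2O

C5H10F2O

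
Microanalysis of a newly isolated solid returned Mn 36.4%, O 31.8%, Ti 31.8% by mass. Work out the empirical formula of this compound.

Assume 100 g: 36.4 g Mn, 31.8 g O, 31.8 g Ti.
Mn: 36.4 g ÷ 54.94 g/mol = 0.6625 mol
O: 31.8 g ÷ 16.00 g/mol = 1.988 mol
Ti: 31.8 g ÷ 47.87 g/mol = 0.6643 mol
Divide by the smallest (0.6625 mol Mn): Mn 1.000, O 3.000, Ti 1.003
→ MnO3Ti

MnO3Ti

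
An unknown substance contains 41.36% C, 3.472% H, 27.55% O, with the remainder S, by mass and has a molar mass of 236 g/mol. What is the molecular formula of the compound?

Assume 100 g: 41.36 g C, 3.472 g H, 27.55 g O, 27.618 g S.
C: 41.36 g ÷ 12.01 g/mol = 3.444 mol
H: 3.472 g ÷ 1.008 g/mol = 3.444 mol
O: 27.55 g ÷ 16.00 g/mol = 1.722 mol
S: 27.618 g ÷ 32.07 g/mol = 0.8612 mol
Ratios (÷ 0.8612): C 3.999, H 4.000, O 1.999, S 1.000
→ C4H4O2S
Empirical-formula mass = 116.14 g/mol
n = 236 / 116.14 = 2.03 ≈ 2
Molecular formula = (C4H4O2S)×2 = C8H8O4S2

C8H8O4S2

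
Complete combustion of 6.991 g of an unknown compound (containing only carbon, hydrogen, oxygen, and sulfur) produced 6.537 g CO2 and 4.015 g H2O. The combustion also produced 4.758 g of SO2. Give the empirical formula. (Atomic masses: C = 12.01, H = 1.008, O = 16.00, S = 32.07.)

C2H6O2S

mol C = 6.537 / 44.01 = 0.1485; mass C = 0.1485 × 12.01 = 1.784 g
mol H = 2 × (4.015 / 18.02) = 0.4456; mass H = 0.4456 × 1.008 = 0.4492 g
mol S = 4.758 / 64.07 = 0.07426; mass S = 2.382 g
mass O = 6.991 − (4.615) = 2.376 g → mol O = 0.1485
Ratios (÷ 0.07426): C 2.000, H 6.001, O 2.000, S 1.000
≈ 2:6:2:1 → C2H6O2S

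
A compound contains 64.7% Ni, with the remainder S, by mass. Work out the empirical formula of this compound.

Assume 100 g: 64.7 g Ni, 35.3 g S.
Moles — Ni: 64.7 / 58.69 = 1.102 mol; S: 35.3 / 32.07 = 1.101 mol
Divide by the smallest (1.101 mol S): Ni 1.002, S 1.000
≈ 1:1 → NiS

NiS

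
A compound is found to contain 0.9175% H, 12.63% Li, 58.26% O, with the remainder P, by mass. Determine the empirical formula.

Assume 100 g: 0.9175 g H, 12.63 g Li, 58.26 g O, 28.192 g P.
Moles — H: 0.9175 / 1.008 = 0.9102 mol; Li: 12.63 / 6.94 = 1.82 mol; O: 58.26 / 16.00 = 3.641 mol; P: 28.192 / 30.97 = 0.9103 mol
Divide by the smallest (0.9102 mol H): H 1.000, Li 1.999, O 4.000, P 1.000
→ HLi2O4P

HLi2O4P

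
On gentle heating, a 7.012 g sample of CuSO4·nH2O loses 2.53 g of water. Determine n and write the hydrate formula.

CuSO4·5H2O

Mass of anhydrous CuSO4 = 7.012 − 2.53 = 4.482 g
mol H2O = 2.53 / 18.02 = 0.1404
Molar mass of CuSO4 = 159.62 g/mol → mol CuSO4 = 4.482 / 159.62 = 0.02808
n = 0.1404 / 0.02808 = 5.00 ≈ 5 → CuSO4·5H2O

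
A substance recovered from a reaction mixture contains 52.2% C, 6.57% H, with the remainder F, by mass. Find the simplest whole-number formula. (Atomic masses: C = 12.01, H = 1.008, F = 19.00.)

C2H3F

Assume 100 g: 52.2 g C, 6.57 g H, 41.23 g F.
C: 52.2 g ÷ 12.01 g/mol = 4.346 mol
H: 6.57 g ÷ 1.008 g/mol = 6.518 mol
F: 41.23 g ÷ 19.00 g/mol = 2.17 mol
Smallest is F at 2.17 mol; normalising gives C 2.003, H 3.004, F 1.000
→ C2H3F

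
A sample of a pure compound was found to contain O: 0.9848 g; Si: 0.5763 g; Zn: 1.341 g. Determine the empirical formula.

n(O) = 0.9848/16.00 = 0.06155, n(Si) = 0.5763/28.09 = 0.02052, n(Zn) = 1.341/65.38 = 0.02051
Smallest is Zn at 0.02051 mol; normalising gives O 3.001, Si 1.000, Zn 1.000
Ratio ≈ 3:1:1, so the empirical formula is O3SiZn

O3SiZn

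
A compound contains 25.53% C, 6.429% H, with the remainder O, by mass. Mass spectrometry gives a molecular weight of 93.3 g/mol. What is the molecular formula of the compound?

Assume 100 g: 25.53 g C, 6.429 g H, 68.041 g O.
Moles — C: 25.53 / 12.01 = 2.126 mol; H: 6.429 / 1.008 = 6.378 mol; O: 68.041 / 16.00 = 4.253 mol
Ratios (÷ 2.126): C 1.000, H 3.000, O 2.001
→ CH3O2
Empirical-formula mass = 47.03 g/mol
n = 93.3 / 47.03 = 1.98 ≈ 2
Molecular formula = (CH3O2)×2 = C2H6O4

C2H6O4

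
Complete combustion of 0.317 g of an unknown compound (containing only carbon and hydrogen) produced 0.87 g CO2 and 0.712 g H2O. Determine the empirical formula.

CH4

mol C = 0.87 / 44.01 = 0.01977; mass C = 0.01977 × 12.01 = 0.2374 g
mol H = 2 × (0.712 / 18.02) = 0.07902; mass H = 0.07902 × 1.008 = 0.07966 g
Divide by the smallest (0.01977 mol C): C 1.000, H 3.997
≈ 1:4 → CH4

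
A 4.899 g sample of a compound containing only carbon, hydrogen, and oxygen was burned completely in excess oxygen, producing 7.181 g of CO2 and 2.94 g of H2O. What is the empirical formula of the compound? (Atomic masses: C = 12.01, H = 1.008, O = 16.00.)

mol C = 7.181 / 44.01 = 0.1632; mass C = 0.1632 × 12.01 = 1.960 g
mol H = 2 × (2.94 / 18.02) = 0.3263; mass H = 0.3263 × 1.008 = 0.3289 g
mass O = 4.899 − (2.289) = 2.610 g → mol O = 0.1632
Smallest is O at 0.1632 mol; normalising gives C 1.000, H 2.000, O 1.000
≈ 1:2:1 → CH2O

CH2O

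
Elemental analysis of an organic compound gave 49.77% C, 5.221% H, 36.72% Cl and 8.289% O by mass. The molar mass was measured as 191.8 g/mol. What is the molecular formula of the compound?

Assume 100 g: 49.77 g C, 5.221 g H, 36.72 g Cl, 8.289 g O.
C: 49.77 g ÷ 12.01 g/mol = 4.144 mol
H: 5.221 g ÷ 1.008 g/mol = 5.18 mol
Cl: 36.72 g ÷ 35.45 g/mol = 1.036 mol
O: 8.289 g ÷ 16.00 g/mol = 0.5181 mol
Divide by the smallest (0.5181 mol O): C 7.999, H 9.998, Cl 1.999, O 1.000
→ C8H10Cl2O
Empirical-formula mass = 193.06 g/mol
n = 191.8 / 193.06 = 0.99 ≈ 1
Molecular formula = empirical formula = C8H10Cl2O

C8H10Cl2O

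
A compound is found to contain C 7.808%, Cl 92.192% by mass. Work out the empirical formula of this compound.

Assume 100 g: 7.808 g C, 92.192 g Cl.
C: 7.808 g ÷ 12.01 g/mol = 0.6501 mol
Cl: 92.192 g ÷ 35.45 g/mol = 2.601 mol
Ratios (÷ 0.6501): C 1.000, Cl 4.000
Ratio ≈ 1:4, so the empirical formula is CCl4

CCl4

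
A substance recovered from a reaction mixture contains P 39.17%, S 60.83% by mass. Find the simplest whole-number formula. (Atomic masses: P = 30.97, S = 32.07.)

P2S3

Assume 100 g: 39.17 g P, 60.83 g S.
n(P) = 39.17/30.97 = 1.265, n(S) = 60.83/32.07 = 1.897
Smallest is P at 1.265 mol; normalising gives P 1.000, S 1.500
Multiply by 2: P 2.00, S 3.00 → P2S3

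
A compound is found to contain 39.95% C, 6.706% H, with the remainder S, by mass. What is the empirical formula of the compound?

Assume 100 g: 39.95 g C, 6.706 g H, 53.344 g S.
n(C) = 39.95/12.01 = 3.326, n(H) = 6.706/1.008 = 6.653, n(S) = 53.344/32.07 = 1.663
Ratios (÷ 1.663): C 2.000, H 4.000, S 1.000
→ C2H4S

C2H4S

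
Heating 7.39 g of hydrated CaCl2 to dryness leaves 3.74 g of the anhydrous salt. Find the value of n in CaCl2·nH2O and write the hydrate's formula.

CaCl2·6H2O

Mass of water lost = 7.39 − 3.74 = 3.65 g → 3.65 / 18.02 = 0.2026 mol H2O
Molar mass of CaCl2 = 110.98 g/mol → mol CaCl2 = 3.74 / 110.98 = 0.0337
n = 0.2026 / 0.0337 = 6.01 ≈ 6 → CaCl2·6H2O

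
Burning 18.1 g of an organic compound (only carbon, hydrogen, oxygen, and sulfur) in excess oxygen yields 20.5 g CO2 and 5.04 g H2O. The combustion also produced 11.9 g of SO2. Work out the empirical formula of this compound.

C5H6O4S2

mol C = 20.5 / 44.01 = 0.4658; mass C = 0.4658 × 12.01 = 5.594 g
mol H = 2 × (5.04 / 18.02) = 0.5594; mass H = 0.5594 × 1.008 = 0.5639 g
mol S = 11.9 / 64.07 = 0.1857; mass S = 5.957 g
mass O = 18.1 − (12.11) = 5.985 g → mol O = 0.3741
Ratios (÷ 0.1857): C 2.508, H 3.012, O 2.014, S 1.000
Scaling by 2: C 5.02, H 6.02, O 4.03, S 2.00 → C5H6O4S2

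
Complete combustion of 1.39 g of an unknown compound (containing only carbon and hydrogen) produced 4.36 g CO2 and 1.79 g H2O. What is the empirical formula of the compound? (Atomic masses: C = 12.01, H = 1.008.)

CH2

mol C = 4.36 / 44.01 = 0.09907; mass C = 0.09907 × 12.01 = 1.190 g
mol H = 2 × (1.79 / 18.02) = 0.1987; mass H = 0.1987 × 1.008 = 0.2003 g
Divide by the smallest (0.09907 mol C): C 1.000, H 2.005
→ CH2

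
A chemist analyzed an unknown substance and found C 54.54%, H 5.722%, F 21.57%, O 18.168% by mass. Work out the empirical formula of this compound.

Assume 100 g: 54.54 g C, 5.722 g H, 21.57 g F, 18.168 g O.
C: 54.54 g ÷ 12.01 g/mol = 4.541 mol
H: 5.722 g ÷ 1.008 g/mol = 5.677 mol
F: 21.57 g ÷ 19.00 g/mol = 1.135 mol
O: 18.168 g ÷ 16.00 g/mol = 1.135 mol
Divide by the smallest (1.135 mol F): C 4.000, H 5.000, F 1.000, O 1.000
Ratio ≈ 4:5:1:1, so the empirical formula is C4H5FO

C4H5FO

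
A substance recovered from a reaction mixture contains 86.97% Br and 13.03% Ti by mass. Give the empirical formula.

Br4Ti

Assume 100 g: 86.97 g Br, 13.03 g Ti.
Br: 86.97 g ÷ 79.90 g/mol = 1.088 mol
Ti: 13.03 g ÷ 47.87 g/mol = 0.2722 mol
Smallest is Ti at 0.2722 mol; normalising gives Br 3.999, Ti 1.000
→ Br4Ti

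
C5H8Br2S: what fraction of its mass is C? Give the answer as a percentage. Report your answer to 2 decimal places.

23.10%

Molar mass = 5(12.01) + 8(1.008) + 2(79.90) + 1(32.07) = 259.984 g/mol
Mass of C per mole = 5 × 12.01 = 60.050 g
% C = 60.050 / 259.984 × 100 = 23.10%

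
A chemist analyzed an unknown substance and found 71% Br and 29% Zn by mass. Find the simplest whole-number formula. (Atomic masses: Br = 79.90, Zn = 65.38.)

Br2Zn

Assume 100 g: 71 g Br, 29 g Zn.
n(Br) = 71/79.90 = 0.8886, n(Zn) = 29/65.38 = 0.4436
Smallest is Zn at 0.4436 mol; normalising gives Br 2.003, Zn 1.000
→ Br2Zn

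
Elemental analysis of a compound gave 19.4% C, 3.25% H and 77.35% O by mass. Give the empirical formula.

CH2O3

Assume 100 g: 19.4 g C, 3.25 g H, 77.35 g O.
Moles — C: 19.4 / 12.01 = 1.615 mol; H: 3.25 / 1.008 = 3.224 mol; O: 77.35 / 16.00 = 4.834 mol
Divide by the smallest (1.615 mol C): C 1.000, H 1.996, O 2.993
Ratio ≈ 1:2:3, so the empirical formula is CH2O3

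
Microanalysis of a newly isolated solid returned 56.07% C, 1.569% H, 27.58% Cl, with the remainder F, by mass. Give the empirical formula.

C6H2ClF

Assume 100 g: 56.07 g C, 1.569 g H, 27.58 g Cl, 14.781 g F.
Moles — C: 56.07 / 12.01 = 4.669 mol; H: 1.569 / 1.008 = 1.557 mol; Cl: 27.58 / 35.45 = 0.778 mol; F: 14.781 / 19.00 = 0.7779 mol
Ratios (÷ 0.7779): C 6.001, H 2.001, Cl 1.000, F 1.000
≈ 6:2:1:1 → C6H2ClF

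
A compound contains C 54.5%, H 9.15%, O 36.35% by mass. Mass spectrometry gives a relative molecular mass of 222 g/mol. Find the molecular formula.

C10H20O5

Assume 100 g: 54.5 g C, 9.15 g H, 36.35 g O.
Moles — C: 54.5 / 12.01 = 4.538 mol; H: 9.15 / 1.008 = 9.077 mol; O: 36.35 / 16.00 = 2.272 mol
Ratios (÷ 2.272): C 1.997, H 3.996, O 1.000
→ C2H4O
Empirical-formula mass = 44.05 g/mol
n = 222 / 44.05 = 5.04 ≈ 5
Molecular formula = (C2H4O)×5 = C10H20O5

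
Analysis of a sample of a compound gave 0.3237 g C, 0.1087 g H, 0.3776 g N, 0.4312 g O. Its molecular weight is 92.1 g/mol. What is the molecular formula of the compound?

C2H8N2O2

C: 0.3237 g ÷ 12.01 g/mol = 0.02695 mol
H: 0.1087 g ÷ 1.008 g/mol = 0.1078 mol
N: 0.3776 g ÷ 14.01 g/mol = 0.02695 mol
O: 0.4312 g ÷ 16.00 g/mol = 0.02695 mol
Smallest is O at 0.02695 mol; normalising gives C 1.000, H 4.001, N 1.000, O 1.000
Ratio ≈ 1:4:1:1, so the empirical formula is CH4NO
Empirical-formula mass = 46.05 g/mol
n = 92.1 / 46.05 = 2.00 ≈ 2
Molecular formula = (CH4NO)×2 = C2H8N2O2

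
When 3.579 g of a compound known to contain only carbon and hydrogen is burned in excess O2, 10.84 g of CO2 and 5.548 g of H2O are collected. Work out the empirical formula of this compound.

mol C = 10.84 / 44.01 = 0.2463; mass C = 0.2463 × 12.01 = 2.958 g
mol H = 2 × (5.548 / 18.02) = 0.6158; mass H = 0.6158 × 1.008 = 0.6207 g
Ratios (÷ 0.2463): C 1.000, H 2.500
Multiply by 2: C 2.00, H 5.00 → C2H5

C2H5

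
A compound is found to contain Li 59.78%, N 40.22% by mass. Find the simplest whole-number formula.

Assume 100 g: 59.78 g Li, 40.22 g N.
Li: 59.78 g ÷ 6.94 g/mol = 8.614 mol
N: 40.22 g ÷ 14.01 g/mol = 2.871 mol
Divide by the smallest (2.871 mol N): Li 3.000, N 1.000
≈ 3:1 → Li3N

Li3N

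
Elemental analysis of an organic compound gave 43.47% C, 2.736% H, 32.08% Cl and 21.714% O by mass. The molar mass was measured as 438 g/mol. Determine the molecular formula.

Assume 100 g: 43.47 g C, 2.736 g H, 32.08 g Cl, 21.714 g O.
n(C) = 43.47/12.01 = 3.619, n(H) = 2.736/1.008 = 2.714, n(Cl) = 32.08/35.45 = 0.9049, n(O) = 21.714/16.00 = 1.357
Divide by the smallest (0.9049 mol Cl): C 4.000, H 2.999, Cl 1.000, O 1.500
×2: C 8.00, H 6.00, Cl 2.00, O 3.00 → C8H6Cl2O3
Empirical-formula mass = 221.03 g/mol
n = 438 / 221.03 = 1.98 ≈ 2
Molecular formula = (C8H6Cl2O3)×2 = C16H12Cl4O6

C16H12Cl4O6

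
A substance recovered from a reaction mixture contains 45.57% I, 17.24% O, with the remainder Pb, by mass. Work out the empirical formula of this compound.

Assume 100 g: 45.57 g I, 17.24 g O, 37.19 g Pb.
I: 45.57 g ÷ 126.90 g/mol = 0.3591 mol
O: 17.24 g ÷ 16.00 g/mol = 1.077 mol
Pb: 37.19 g ÷ 207.2 g/mol = 0.1795 mol
Smallest is Pb at 0.1795 mol; normalising gives I 2.001, O 6.003, Pb 1.000
≈ 2:6:1 → I2O6Pb

I2O6Pb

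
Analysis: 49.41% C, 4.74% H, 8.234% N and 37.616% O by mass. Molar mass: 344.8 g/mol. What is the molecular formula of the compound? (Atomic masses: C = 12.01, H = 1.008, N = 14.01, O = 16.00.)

Assume 100 g: 49.41 g C, 4.74 g H, 8.234 g N, 37.616 g O.
Moles — C: 49.41 / 12.01 = 4.114 mol; H: 4.74 / 1.008 = 4.702 mol; N: 8.234 / 14.01 = 0.5877 mol; O: 37.616 / 16.00 = 2.351 mol
Ratios (÷ 0.5877): C 7.000, H 8.001, N 1.000, O 4.000
Ratio ≈ 7:8:1:4, so the empirical formula is C7H8NO4
Empirical-formula mass = 170.14 g/mol
n = 344.8 / 170.14 = 2.03 ≈ 2
Molecular formula = (C7H8NO4)×2 = C14H16N2O8

C14H16N2O8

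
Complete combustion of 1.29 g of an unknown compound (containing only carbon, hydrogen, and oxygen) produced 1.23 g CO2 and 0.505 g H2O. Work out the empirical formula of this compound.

mol C = 1.23 / 44.01 = 0.02795; mass C = 0.02795 × 12.01 = 0.3357 g
mol H = 2 × (0.505 / 18.02) = 0.05605; mass H = 0.05605 × 1.008 = 0.05650 g
mass O = 1.29 − (0.3922) = 0.8978 g → mol O = 0.05612
Ratios (÷ 0.02795): C 1.000, H 2.005, O 2.008
Ratio ≈ 1:2:2, so the empirical formula is CH2O2

CH2O2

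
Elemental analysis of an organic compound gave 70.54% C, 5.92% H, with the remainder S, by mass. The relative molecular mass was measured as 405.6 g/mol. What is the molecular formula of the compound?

Assume 100 g: 70.54 g C, 5.92 g H, 23.54 g S.
C: 70.54 g ÷ 12.01 g/mol = 5.873 mol
H: 5.92 g ÷ 1.008 g/mol = 5.873 mol
S: 23.54 g ÷ 32.07 g/mol = 0.734 mol
Ratios (÷ 0.734): C 8.002, H 8.001, S 1.000
→ C8H8S
Empirical-formula mass = 136.21 g/mol
n = 405.6 / 136.21 = 2.98 ≈ 3
Molecular formula = (C8H8S)×3 = C24H24S3

C24H24S3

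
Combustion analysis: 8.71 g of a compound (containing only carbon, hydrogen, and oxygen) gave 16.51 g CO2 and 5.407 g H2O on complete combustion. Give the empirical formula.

C5H8O3

mol C = 16.51 / 44.01 = 0.3751; mass C = 0.3751 × 12.01 = 4.505 g
mol H = 2 × (5.407 / 18.02) = 0.6001; mass H = 0.6001 × 1.008 = 0.6049 g
mass O = 8.71 − (5.110) = 3.600 g → mol O = 0.2250
Divide by the smallest (0.225 mol O): C 1.667, H 2.667, O 1.000
Scaling by 3: C 5.00, H 8.00, O 3.00 → C5H8O3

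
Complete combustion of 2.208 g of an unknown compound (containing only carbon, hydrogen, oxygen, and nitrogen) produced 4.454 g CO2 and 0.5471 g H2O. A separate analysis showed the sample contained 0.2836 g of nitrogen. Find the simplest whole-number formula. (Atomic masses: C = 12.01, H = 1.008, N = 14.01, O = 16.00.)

C5H3NO2

mol C = 4.454 / 44.01 = 0.1012; mass C = 0.1012 × 12.01 = 1.215 g
mol H = 2 × (0.5471 / 18.02) = 0.06072; mass H = 0.06072 × 1.008 = 0.06121 g
mol N = 0.2836 / 14.01 = 0.02024
mass O = 2.208 − (1.560) = 0.6477 g → mol O = 0.04048
Divide by the smallest (0.02024 mol N): C 5.000, H 3.000, N 1.000, O 2.000
≈ 5:3:1:2 → C5H3NO2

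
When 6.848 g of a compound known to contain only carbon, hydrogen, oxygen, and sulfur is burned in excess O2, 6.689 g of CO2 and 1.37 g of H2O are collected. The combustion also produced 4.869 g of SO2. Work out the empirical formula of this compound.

mol C = 6.689 / 44.01 = 0.1520; mass C = 0.1520 × 12.01 = 1.825 g
mol H = 2 × (1.37 / 18.02) = 0.1521; mass H = 0.1521 × 1.008 = 0.1533 g
mol S = 4.869 / 64.07 = 0.07600; mass S = 2.437 g
mass O = 6.848 − (4.416) = 2.432 g → mol O = 0.1520
Divide by the smallest (0.076 mol S): C 2.000, H 2.001, O 2.000, S 1.000
→ C2H2O2S

C2H2O2S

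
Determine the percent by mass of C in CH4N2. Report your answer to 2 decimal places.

27.26%

Molar mass = 1(12.01) + 4(1.008) + 2(14.01) = 44.062 g/mol
Mass of C per mole = 1 × 12.01 = 12.010 g
% C = 12.010 / 44.062 × 100 = 27.26%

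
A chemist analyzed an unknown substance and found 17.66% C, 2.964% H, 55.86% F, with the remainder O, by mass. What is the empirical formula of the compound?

Assume 100 g: 17.66 g C, 2.964 g H, 55.86 g F, 23.516 g O.
C: 17.66 g ÷ 12.01 g/mol = 1.47 mol
H: 2.964 g ÷ 1.008 g/mol = 2.94 mol
F: 55.86 g ÷ 19.00 g/mol = 2.94 mol
O: 23.516 g ÷ 16.00 g/mol = 1.47 mol
Ratios (÷ 1.47): C 1.000, H 2.001, F 2.000, O 1.000
≈ 1:2:2:1 → CH2F2O

CH2F2O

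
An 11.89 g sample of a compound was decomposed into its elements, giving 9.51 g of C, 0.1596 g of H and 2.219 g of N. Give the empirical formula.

C5HN

C: 9.51 g ÷ 12.01 g/mol = 0.7918 mol
H: 0.1596 g ÷ 1.008 g/mol = 0.1583 mol
N: 2.219 g ÷ 14.01 g/mol = 0.1584 mol
Divide by the smallest (0.1583 mol H): C 5.001, H 1.000, N 1.000
→ C5HN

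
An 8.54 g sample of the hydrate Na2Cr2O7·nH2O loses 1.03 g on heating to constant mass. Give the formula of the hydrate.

Mass of anhydrous Na2Cr2O7 = 8.54 − 1.03 = 7.51 g
mol H2O = 1.03 / 18.02 = 0.05716
Molar mass of Na2Cr2O7 = 261.98 g/mol → mol Na2Cr2O7 = 7.51 / 261.98 = 0.02867
n = 0.05716 / 0.02867 = 1.99 ≈ 2 → Na2Cr2O7·2H2O

Na2Cr2O7·2H2O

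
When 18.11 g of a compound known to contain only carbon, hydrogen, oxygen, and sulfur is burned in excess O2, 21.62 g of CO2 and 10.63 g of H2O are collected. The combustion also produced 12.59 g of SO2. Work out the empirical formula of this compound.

mol C = 21.62 / 44.01 = 0.4913; mass C = 0.4913 × 12.01 = 5.900 g
mol H = 2 × (10.63 / 18.02) = 1.180; mass H = 1.180 × 1.008 = 1.189 g
mol S = 12.59 / 64.07 = 0.1965; mass S = 6.302 g
mass O = 18.11 − (13.39) = 4.719 g → mol O = 0.2949
Divide by the smallest (0.1965 mol S): C 2.500, H 6.004, O 1.501, S 1.000
Scaling by 2: C 5.00, H 12.01, O 3.00, S 2.00 → C5H12O3S2

C5H12O3S2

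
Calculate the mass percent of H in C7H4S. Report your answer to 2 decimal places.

3.36%

Molar mass = 7(12.01) + 4(1.008) + 1(32.07) = 120.172 g/mol
Mass of H per mole = 4 × 1.008 = 4.032 g
% H = 4.032 / 120.172 × 100 = 3.36%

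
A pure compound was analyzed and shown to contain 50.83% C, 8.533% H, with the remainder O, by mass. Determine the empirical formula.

Assume 100 g: 50.83 g C, 8.533 g H, 40.637 g O.
Moles — C: 50.83 / 12.01 = 4.232 mol; H: 8.533 / 1.008 = 8.465 mol; O: 40.637 / 16.00 = 2.54 mol
Smallest is O at 2.54 mol; normalising gives C 1.666, H 3.333, O 1.000
Scaling by 3: C 5.00, H 10.00, O 3.00 → C5H10O3

C5H10O3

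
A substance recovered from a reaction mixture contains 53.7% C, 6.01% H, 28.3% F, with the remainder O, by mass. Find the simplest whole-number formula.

Assume 100 g: 53.7 g C, 6.01 g H, 28.3 g F, 11.99 g O.
C: 53.7 g ÷ 12.01 g/mol = 4.471 mol
H: 6.01 g ÷ 1.008 g/mol = 5.962 mol
F: 28.3 g ÷ 19.00 g/mol = 1.489 mol
O: 11.99 g ÷ 16.00 g/mol = 0.7494 mol
Ratios (÷ 0.7494): C 5.967, H 7.956, F 1.988, O 1.000
→ C6H8F2O

C6H8F2O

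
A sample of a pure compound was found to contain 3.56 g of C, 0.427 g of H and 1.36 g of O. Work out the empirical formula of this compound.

C7H10O2

n(C) = 3.56/12.01 = 0.2964, n(H) = 0.427/1.008 = 0.4236, n(O) = 1.36/16.00 = 0.085
Divide by the smallest (0.085 mol O): C 3.487, H 4.984, O 1.000
Scaling by 2: C 6.97, H 9.97, O 2.00 → C7H10O2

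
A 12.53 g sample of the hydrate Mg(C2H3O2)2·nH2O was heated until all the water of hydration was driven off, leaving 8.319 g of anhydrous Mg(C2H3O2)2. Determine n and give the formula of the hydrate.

Mg(C2H3O2)2·4H2O

Mass of water lost = 12.53 − 8.319 = 4.211 g → 4.211 / 18.02 = 0.2337 mol H2O
Molar mass of Mg(C2H3O2)2 = 142.40 g/mol → mol Mg(C2H3O2)2 = 8.319 / 142.40 = 0.05842
n = 0.2337 / 0.05842 = 4.00 ≈ 4 → Mg(C2H3O2)2·4H2O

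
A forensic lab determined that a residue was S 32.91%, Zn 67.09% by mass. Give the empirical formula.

Assume 100 g: 32.91 g S, 67.09 g Zn.
Moles — S: 32.91 / 32.07 = 1.026 mol; Zn: 67.09 / 65.38 = 1.026 mol
Divide by the smallest (1.026 mol Zn): S 1.000, Zn 1.000
≈ 1:1 → SZn

SZn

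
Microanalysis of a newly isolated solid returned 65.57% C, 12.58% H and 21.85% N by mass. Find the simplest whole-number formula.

C7H16N2

Assume 100 g: 65.57 g C, 12.58 g H, 21.85 g N.
n(C) = 65.57/12.01 = 5.46, n(H) = 12.58/1.008 = 12.48, n(N) = 21.85/14.01 = 1.56
Divide by the smallest (1.56 mol N): C 3.501, H 8.002, N 1.000
Multiply by 2: C 7.00, H 16.00, N 2.00 → C7H16N2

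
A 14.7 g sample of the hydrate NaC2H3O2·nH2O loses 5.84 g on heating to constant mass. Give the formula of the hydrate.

NaC2H3O2·3H2O

Mass of anhydrous NaC2H3O2 = 14.7 − 5.84 = 8.86 g
mol H2O = 5.84 / 18.02 = 0.3241
Molar mass of NaC2H3O2 = 82.03 g/mol → mol NaC2H3O2 = 8.86 / 82.03 = 0.108
n = 0.3241 / 0.108 = 3.00 ≈ 3 → NaC2H3O2·3H2O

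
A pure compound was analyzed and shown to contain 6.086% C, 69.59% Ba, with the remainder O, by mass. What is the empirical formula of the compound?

CBaO3

Assume 100 g: 6.086 g C, 69.59 g Ba, 24.324 g O.
n(C) = 6.086/12.01 = 0.5067, n(Ba) = 69.59/137.33 = 0.5067, n(O) = 24.324/16.00 = 1.52
Divide by the smallest (0.5067 mol Ba): C 1.000, Ba 1.000, O 3.000
→ CBaO3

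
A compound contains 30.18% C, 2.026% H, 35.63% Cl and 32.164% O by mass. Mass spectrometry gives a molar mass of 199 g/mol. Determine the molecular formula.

C5H4Cl2O4

Assume 100 g: 30.18 g C, 2.026 g H, 35.63 g Cl, 32.164 g O.
C: 30.18 g ÷ 12.01 g/mol = 2.513 mol
H: 2.026 g ÷ 1.008 g/mol = 2.01 mol
Cl: 35.63 g ÷ 35.45 g/mol = 1.005 mol
O: 32.164 g ÷ 16.00 g/mol = 2.01 mol
Divide by the smallest (1.005 mol Cl): C 2.500, H 2.000, Cl 1.000, O 2.000
Scaling by 2: C 5.00, H 4.00, Cl 2.00, O 4.00 → C5H4Cl2O4
Empirical-formula mass = 198.98 g/mol
n = 199 / 198.98 = 1.00 ≈ 1
Molecular formula = empirical formula = C5H4Cl2O4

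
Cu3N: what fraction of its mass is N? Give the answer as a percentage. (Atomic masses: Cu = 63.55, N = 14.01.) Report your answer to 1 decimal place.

6.8%

Molar mass = 3(63.55) + 1(14.01) = 204.660 g/mol
Mass of N per mole = 1 × 14.01 = 14.010 g
% N = 14.010 / 204.660 × 100 = 6.8%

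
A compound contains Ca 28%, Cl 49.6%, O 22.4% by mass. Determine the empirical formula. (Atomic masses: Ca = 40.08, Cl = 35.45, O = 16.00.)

Assume 100 g: 28 g Ca, 49.6 g Cl, 22.4 g O.
n(Ca) = 28/40.08 = 0.6986, n(Cl) = 49.6/35.45 = 1.399, n(O) = 22.4/16.00 = 1.4
Ratios (÷ 0.6986): Ca 1.000, Cl 2.003, O 2.004
→ CaCl2O2

CaCl2O2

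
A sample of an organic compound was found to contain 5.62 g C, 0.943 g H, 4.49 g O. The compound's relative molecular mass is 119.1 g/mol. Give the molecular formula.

C5H10O3

n(C) = 5.62/12.01 = 0.4679, n(H) = 0.943/1.008 = 0.9355, n(O) = 4.49/16.00 = 0.2806
Smallest is O at 0.2806 mol; normalising gives C 1.668, H 3.334, O 1.000
Multiply by 3: C 5.00, H 10.00, O 3.00 → C5H10O3
Empirical-formula mass = 118.13 g/mol
n = 119.1 / 118.13 = 1.01 ≈ 1
Molecular formula = empirical formula = C5H10O3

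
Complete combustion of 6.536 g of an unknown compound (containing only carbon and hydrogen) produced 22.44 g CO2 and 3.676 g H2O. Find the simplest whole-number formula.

C5H4

mol C = 22.44 / 44.01 = 0.5099; mass C = 0.5099 × 12.01 = 6.124 g
mol H = 2 × (3.676 / 18.02) = 0.4080; mass H = 0.4080 × 1.008 = 0.4113 g
Smallest is H at 0.408 mol; normalising gives C 1.250, H 1.000
×4: C 5.00, H 4.00 → C5H4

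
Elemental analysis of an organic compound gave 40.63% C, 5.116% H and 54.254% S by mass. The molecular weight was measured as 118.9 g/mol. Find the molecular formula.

Assume 100 g: 40.63 g C, 5.116 g H, 54.254 g S.
Moles — C: 40.63 / 12.01 = 3.383 mol; H: 5.116 / 1.008 = 5.075 mol; S: 54.254 / 32.07 = 1.692 mol
Ratios (÷ 1.692): C 2.000, H 3.000, S 1.000
≈ 2:3:1 → C2H3S
Empirical-formula mass = 59.11 g/mol
n = 118.9 / 59.11 = 2.01 ≈ 2
Molecular formula = (C2H3S)×2 = C4H6S2

C4H6S2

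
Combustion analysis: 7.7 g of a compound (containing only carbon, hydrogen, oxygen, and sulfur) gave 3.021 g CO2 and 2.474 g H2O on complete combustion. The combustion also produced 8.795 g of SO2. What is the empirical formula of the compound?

mol C = 3.021 / 44.01 = 0.06864; mass C = 0.06864 × 12.01 = 0.8244 g
mol H = 2 × (2.474 / 18.02) = 0.2746; mass H = 0.2746 × 1.008 = 0.2768 g
mol S = 8.795 / 64.07 = 0.1373; mass S = 4.402 g
mass O = 7.7 − (5.503) = 2.197 g → mol O = 0.1373
Ratios (÷ 0.06864): C 1.000, H 4.000, O 2.000, S 2.000
→ CH4O2S2

CH4O2S2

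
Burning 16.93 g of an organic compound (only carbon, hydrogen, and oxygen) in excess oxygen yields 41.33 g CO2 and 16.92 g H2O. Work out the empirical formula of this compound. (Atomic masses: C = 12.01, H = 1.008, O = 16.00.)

mol C = 41.33 / 44.01 = 0.9391; mass C = 0.9391 × 12.01 = 11.28 g
mol H = 2 × (16.92 / 18.02) = 1.878; mass H = 1.878 × 1.008 = 1.893 g
mass O = 16.93 − (13.17) = 3.758 g → mol O = 0.2349
Divide by the smallest (0.2349 mol O): C 3.998, H 7.994, O 1.000
≈ 4:8:1 → C4H8O

C4H8O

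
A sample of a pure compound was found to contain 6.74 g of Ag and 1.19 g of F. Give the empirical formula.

AgF

n(Ag) = 6.74/107.87 = 0.06248, n(F) = 1.19/19.00 = 0.06263
Smallest is Ag at 0.06248 mol; normalising gives Ag 1.000, F 1.002
≈ 1:1 → AgF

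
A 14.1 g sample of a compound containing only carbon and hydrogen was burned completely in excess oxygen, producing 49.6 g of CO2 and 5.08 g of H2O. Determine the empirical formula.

mol C = 49.6 / 44.01 = 1.127; mass C = 1.127 × 12.01 = 13.54 g
mol H = 2 × (5.08 / 18.02) = 0.5638; mass H = 0.5638 × 1.008 = 0.5683 g
Ratios (÷ 0.5638): C 1.999, H 1.000
≈ 2:1 → C2H

C2H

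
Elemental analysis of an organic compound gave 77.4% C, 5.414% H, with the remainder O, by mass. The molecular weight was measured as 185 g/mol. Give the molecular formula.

C12H10O2

Assume 100 g: 77.4 g C, 5.414 g H, 17.186 g O.
Moles — C: 77.4 / 12.01 = 6.445 mol; H: 5.414 / 1.008 = 5.371 mol; O: 17.186 / 16.00 = 1.074 mol
Divide by the smallest (1.074 mol O): C 6.000, H 5.000, O 1.000
≈ 6:5:1 → C6H5O
Empirical-formula mass = 93.10 g/mol
n = 185 / 93.10 = 1.99 ≈ 2
Molecular formula = (C6H5O)×2 = C12H10O2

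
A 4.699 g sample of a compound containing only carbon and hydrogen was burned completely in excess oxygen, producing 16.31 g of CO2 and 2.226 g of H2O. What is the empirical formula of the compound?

C3H2

mol C = 16.31 / 44.01 = 0.3706; mass C = 0.3706 × 12.01 = 4.451 g
mol H = 2 × (2.226 / 18.02) = 0.2471; mass H = 0.2471 × 1.008 = 0.2490 g
Ratios (÷ 0.2471): C 1.500, H 1.000
×2: C 3.00, H 2.00 → C3H2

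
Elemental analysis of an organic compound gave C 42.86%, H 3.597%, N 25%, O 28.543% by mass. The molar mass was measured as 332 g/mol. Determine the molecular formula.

C12H12N6O6

Assume 100 g: 42.86 g C, 3.597 g H, 25 g N, 28.543 g O.
Moles — C: 42.86 / 12.01 = 3.569 mol; H: 3.597 / 1.008 = 3.568 mol; N: 25 / 14.01 = 1.784 mol; O: 28.543 / 16.00 = 1.784 mol
Smallest is O at 1.784 mol; normalising gives C 2.000, H 2.000, N 1.000, O 1.000
≈ 2:2:1:1 → C2H2NO
Empirical-formula mass = 56.05 g/mol
n = 332 / 56.05 = 5.92 ≈ 6
Molecular formula = (C2H2NO)×6 = C12H12N6O6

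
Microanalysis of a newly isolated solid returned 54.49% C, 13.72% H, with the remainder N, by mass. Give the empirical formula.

Assume 100 g: 54.49 g C, 13.72 g H, 31.79 g N.
C: 54.49 g ÷ 12.01 g/mol = 4.537 mol
H: 13.72 g ÷ 1.008 g/mol = 13.61 mol
N: 31.79 g ÷ 14.01 g/mol = 2.269 mol
Ratios (÷ 2.269): C 1.999, H 5.998, N 1.000
→ C2H6N

C2H6N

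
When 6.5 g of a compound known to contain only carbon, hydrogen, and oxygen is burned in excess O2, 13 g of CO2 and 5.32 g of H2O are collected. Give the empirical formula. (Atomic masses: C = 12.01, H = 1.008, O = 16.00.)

mol C = 13 / 44.01 = 0.2954; mass C = 0.2954 × 12.01 = 3.548 g
mol H = 2 × (5.32 / 18.02) = 0.5905; mass H = 0.5905 × 1.008 = 0.5952 g
mass O = 6.5 − (4.143) = 2.357 g → mol O = 0.1473
Divide by the smallest (0.1473 mol O): C 2.005, H 4.008, O 1.000
≈ 2:4:1 → C2H4O

C2H4O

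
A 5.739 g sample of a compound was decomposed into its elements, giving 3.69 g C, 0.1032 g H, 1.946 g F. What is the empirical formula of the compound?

C3HF

Moles — C: 3.69 / 12.01 = 0.3072 mol; H: 0.1032 / 1.008 = 0.1024 mol; F: 1.946 / 19.00 = 0.1024 mol
Ratios (÷ 0.1024): C 3.001, H 1.000, F 1.000
→ C3HF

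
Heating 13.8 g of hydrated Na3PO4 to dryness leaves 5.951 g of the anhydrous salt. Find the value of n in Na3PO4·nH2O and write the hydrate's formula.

Na3PO4·12H2O

Mass of water lost = 13.8 − 5.951 = 7.849 g → 7.849 / 18.02 = 0.4356 mol H2O
Molar mass of Na3PO4 = 163.94 g/mol → mol Na3PO4 = 5.951 / 163.94 = 0.0363
n = 0.4356 / 0.0363 = 12.00 ≈ 12 → Na3PO4·12H2O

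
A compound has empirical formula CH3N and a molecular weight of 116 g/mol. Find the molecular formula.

C4H12N4

Empirical-formula mass = 29.04 g/mol
n = 116 / 29.04 = 3.99 ≈ 4
Molecular formula = (CH3N)4 = C4H12N4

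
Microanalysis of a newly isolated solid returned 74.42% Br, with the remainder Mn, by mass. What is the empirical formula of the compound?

Assume 100 g: 74.42 g Br, 25.58 g Mn.
Moles — Br: 74.42 / 79.90 = 0.9314 mol; Mn: 25.58 / 54.94 = 0.4656 mol
Ratios (÷ 0.4656): Br 2.000, Mn 1.000
≈ 2:1 → Br2Mn

Br2Mn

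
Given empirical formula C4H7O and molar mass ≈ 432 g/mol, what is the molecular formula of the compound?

Empirical-formula mass = 71.10 g/mol
n = 432 / 71.10 = 6.08 ≈ 6
Molecular formula = (C4H7O)6 = C24H42O6

C24H42O6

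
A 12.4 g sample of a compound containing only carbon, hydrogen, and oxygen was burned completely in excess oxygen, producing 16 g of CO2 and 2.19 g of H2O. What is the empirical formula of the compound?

C3H2O4

mol C = 16 / 44.01 = 0.3636; mass C = 0.3636 × 12.01 = 4.366 g
mol H = 2 × (2.19 / 18.02) = 0.2431; mass H = 0.2431 × 1.008 = 0.2450 g
mass O = 12.4 − (4.611) = 7.789 g → mol O = 0.4868
Divide by the smallest (0.2431 mol H): C 1.496, H 1.000, O 2.003
Scaling by 2: C 2.99, H 2.00, O 4.01 → C3H2O4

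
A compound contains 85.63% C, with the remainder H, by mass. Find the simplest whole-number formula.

CH2

Assume 100 g: 85.63 g C, 14.37 g H.
n(C) = 85.63/12.01 = 7.13, n(H) = 14.37/1.008 = 14.26
Divide by the smallest (7.13 mol C): C 1.000, H 1.999
Ratio ≈ 1:2, so the empirical formula is CH2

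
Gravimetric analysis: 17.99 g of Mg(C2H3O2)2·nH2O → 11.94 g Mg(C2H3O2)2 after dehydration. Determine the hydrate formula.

Mg(C2H3O2)2·4H2O

Mass of water lost = 17.99 − 11.94 = 6.05 g → 6.05 / 18.02 = 0.3357 mol H2O
Molar mass of Mg(C2H3O2)2 = 142.40 g/mol → mol Mg(C2H3O2)2 = 11.94 / 142.40 = 0.08385
n = 0.3357 / 0.08385 = 4.00 ≈ 4 → Mg(C2H3O2)2·4H2O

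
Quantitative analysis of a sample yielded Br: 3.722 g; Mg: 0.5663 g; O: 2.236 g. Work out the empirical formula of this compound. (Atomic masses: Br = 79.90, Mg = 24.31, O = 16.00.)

Br2MgO6

Br: 3.722 g ÷ 79.90 g/mol = 0.04658 mol
Mg: 0.5663 g ÷ 24.31 g/mol = 0.02329 mol
O: 2.236 g ÷ 16.00 g/mol = 0.1398 mol
Smallest is Mg at 0.02329 mol; normalising gives Br 2.000, Mg 1.000, O 5.999
≈ 2:1:6 → Br2MgO6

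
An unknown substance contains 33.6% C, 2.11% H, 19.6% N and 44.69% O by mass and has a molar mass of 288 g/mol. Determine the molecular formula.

C8H6N4O8

Assume 100 g: 33.6 g C, 2.11 g H, 19.6 g N, 44.69 g O.
Moles — C: 33.6 / 12.01 = 2.798 mol; H: 2.11 / 1.008 = 2.093 mol; N: 19.6 / 14.01 = 1.399 mol; O: 44.69 / 16.00 = 2.793 mol
Divide by the smallest (1.399 mol N): C 2.000, H 1.496, N 1.000, O 1.997
×2: C 4.00, H 2.99, N 2.00, O 3.99 → C4H3N2O4
Empirical-formula mass = 143.08 g/mol
n = 288 / 143.08 = 2.01 ≈ 2
Molecular formula = (C4H3N2O4)×2 = C8H6N4O8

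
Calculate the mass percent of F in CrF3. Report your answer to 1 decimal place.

Molar mass = 1(52.00) + 3(19.00) = 109.000 g/mol
Mass of F per mole = 3 × 19.00 = 57.000 g
% F = 57.000 / 109.000 × 100 = 52.3%

52.3%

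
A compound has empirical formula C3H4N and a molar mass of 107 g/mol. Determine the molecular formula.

C6H8N2

Empirical-formula mass = 54.07 g/mol
n = 107 / 54.07 = 1.98 ≈ 2
Molecular formula = (C3H4N)2 = C6H8N2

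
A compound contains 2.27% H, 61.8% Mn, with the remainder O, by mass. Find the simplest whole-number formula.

H2MnO2

Assume 100 g: 2.27 g H, 61.8 g Mn, 35.93 g O.
H: 2.27 g ÷ 1.008 g/mol = 2.252 mol
Mn: 61.8 g ÷ 54.94 g/mol = 1.125 mol
O: 35.93 g ÷ 16.00 g/mol = 2.246 mol
Smallest is Mn at 1.125 mol; normalising gives H 2.002, Mn 1.000, O 1.996
Ratio ≈ 2:1:2, so the empirical formula is H2MnO2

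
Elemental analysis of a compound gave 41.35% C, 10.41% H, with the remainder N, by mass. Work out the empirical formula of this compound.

Assume 100 g: 41.35 g C, 10.41 g H, 48.24 g N.
n(C) = 41.35/12.01 = 3.443, n(H) = 10.41/1.008 = 10.33, n(N) = 48.24/14.01 = 3.443
Ratios (÷ 3.443): C 1.000, H 3.000, N 1.000
→ CH3N

CH3N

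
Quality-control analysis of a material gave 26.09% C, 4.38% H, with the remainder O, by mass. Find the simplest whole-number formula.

CH2O2

Assume 100 g: 26.09 g C, 4.38 g H, 69.53 g O.
n(C) = 26.09/12.01 = 2.172, n(H) = 4.38/1.008 = 4.345, n(O) = 69.53/16.00 = 4.346
Smallest is C at 2.172 mol; normalising gives C 1.000, H 2.000, O 2.000
→ CH2O2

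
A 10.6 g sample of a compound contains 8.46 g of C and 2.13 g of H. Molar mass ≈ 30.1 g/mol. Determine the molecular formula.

C2H6

Moles — C: 8.46 / 12.01 = 0.7044 mol; H: 2.13 / 1.008 = 2.113 mol
Divide by the smallest (0.7044 mol C): C 1.000, H 3.000
≈ 1:3 → CH3
Empirical-formula mass = 15.03 g/mol
n = 30.1 / 15.03 = 2.00 ≈ 2
Molecular formula = (CH3)×2 = C2H6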